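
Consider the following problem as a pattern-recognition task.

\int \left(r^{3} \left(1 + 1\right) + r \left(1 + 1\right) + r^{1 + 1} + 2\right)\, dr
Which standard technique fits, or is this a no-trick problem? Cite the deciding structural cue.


Diagnosis: no special technique — scan for structure and find none: constant multiples of powers of r, integrate directly.


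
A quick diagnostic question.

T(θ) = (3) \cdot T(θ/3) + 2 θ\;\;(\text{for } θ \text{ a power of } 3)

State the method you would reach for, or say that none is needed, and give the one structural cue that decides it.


Diagnosis: the master substitution — treat m = log base 3 of θ as the new clock: one recursion step advances m by one while θ scales by 3.


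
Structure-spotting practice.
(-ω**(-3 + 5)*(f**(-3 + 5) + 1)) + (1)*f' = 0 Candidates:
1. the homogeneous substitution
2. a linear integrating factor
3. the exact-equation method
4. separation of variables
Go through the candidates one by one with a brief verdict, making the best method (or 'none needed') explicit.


Technique: separation of variables — the derivative equals a pure function of ω (namely ω**(-3 + 5)) times a pure function of f (namely (f**(-3 + 5) + 1)); divide and integrate each side.
- the homogeneous substitution — the slope changes under joint rescaling, failing the degree-zero test.
- a linear integrating factor — a nonlinear term in the unknown puts this outside the integrating-factor template.
- the exact-equation method — the cross partial derivatives disagree, so no single potential exists.
- separation of variables — yes — fits the structure here.


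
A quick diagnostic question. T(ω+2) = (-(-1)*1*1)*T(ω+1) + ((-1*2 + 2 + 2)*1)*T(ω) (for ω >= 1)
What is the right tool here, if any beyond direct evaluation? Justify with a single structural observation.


Method: the characteristic-root method — every coefficient is a fixed number and the forcing is zero — substitute r^ω and read off the root equation.


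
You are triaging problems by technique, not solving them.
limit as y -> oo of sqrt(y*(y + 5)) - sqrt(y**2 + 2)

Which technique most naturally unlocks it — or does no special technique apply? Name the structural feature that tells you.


Diagnosis: conjugate multiplication — this difference gives up after one conjugate multiplication — the radical structure cancels against its conjugate.


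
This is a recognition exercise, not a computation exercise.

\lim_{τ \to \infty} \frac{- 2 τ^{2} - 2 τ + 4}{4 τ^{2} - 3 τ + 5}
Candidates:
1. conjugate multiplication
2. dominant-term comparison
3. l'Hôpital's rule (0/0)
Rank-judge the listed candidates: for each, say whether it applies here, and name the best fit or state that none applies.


Best approach: dominant-term comparison — at large τ only the top-degree terms survive; compare the leading terms and the limit falls out.
- conjugate multiplication: no difference of divergent radicals appears, so rationalizing has nothing to cancel.
- dominant-term comparison: yes, a natural case for it.
- l'Hôpital's rule (0/0): as a single quotient the expression runs to ∞/∞ at the limit point — an at-infinity form of the rule would apply, though the leading-growth comparison is the direct reading.


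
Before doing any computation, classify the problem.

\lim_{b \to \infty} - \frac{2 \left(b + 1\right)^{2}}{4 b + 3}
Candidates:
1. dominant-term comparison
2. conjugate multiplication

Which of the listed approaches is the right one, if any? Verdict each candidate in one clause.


Verdict: dominant-term comparison — at large b only the top-degree terms survive; compare the leading terms and the limit falls out.
- dominant-term comparison — yes, a natural case for it.
- conjugate multiplication — rationalization has no target — no divergent radical difference appears.


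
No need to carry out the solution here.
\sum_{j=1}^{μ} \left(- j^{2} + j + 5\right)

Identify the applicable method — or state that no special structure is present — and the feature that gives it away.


Best approach: no special technique — recognize the absence of structure: constant-multiple powers of j summed plainly, no special method required.


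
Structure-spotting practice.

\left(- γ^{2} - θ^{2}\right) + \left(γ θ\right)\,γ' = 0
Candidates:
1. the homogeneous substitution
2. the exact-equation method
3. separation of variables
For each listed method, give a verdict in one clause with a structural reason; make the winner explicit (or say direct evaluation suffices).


Verdict: the homogeneous substitution — the slope's numerator and denominator share total degree; set v = γ/θ and the equation drops to separable form. Rearranged, this also fits the Bernoulli template directly; the homogeneous substitution reads the structure without the rearrangement.
- the homogeneous substitution — a fit — the right tool for this form.
- the exact-equation method: the cross partial derivatives disagree, so no single potential exists.
- separation of variables — the two dependences do not factor apart.


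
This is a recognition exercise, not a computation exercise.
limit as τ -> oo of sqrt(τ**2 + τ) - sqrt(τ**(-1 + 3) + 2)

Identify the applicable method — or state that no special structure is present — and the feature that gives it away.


Best approach: conjugate multiplication — two divergent pieces with a minus sign between them and a radical in the mix: rationalize sqrt(τ**2 + τ) - sqrt(τ**(-1 + 3) + 2) before any limit law applies.


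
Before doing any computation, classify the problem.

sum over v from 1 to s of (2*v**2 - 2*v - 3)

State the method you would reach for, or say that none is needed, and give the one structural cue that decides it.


Verdict: no special technique — nothing telescopes and nothing is geometric; polynomial terms in v sum term by term.


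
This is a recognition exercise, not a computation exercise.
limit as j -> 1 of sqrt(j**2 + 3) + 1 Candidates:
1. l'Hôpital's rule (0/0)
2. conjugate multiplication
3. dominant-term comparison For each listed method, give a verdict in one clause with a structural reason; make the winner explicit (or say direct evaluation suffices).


Technique: no special technique — no vanishing denominator and no indeterminate clash at the point — evaluation is immediate.
- l'Hôpital's rule (0/0): evaluation at the point is determinate, so the rule has nothing to repair.
- conjugate multiplication — multiplying by a conjugate would not remove any indeterminacy here.
- dominant-term comparison: no dominant power emerges to decide the limit by degree comparison.


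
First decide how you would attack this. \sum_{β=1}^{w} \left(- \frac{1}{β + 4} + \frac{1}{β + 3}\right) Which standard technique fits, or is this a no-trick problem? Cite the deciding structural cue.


Diagnosis: telescoping — the summand is \frac{1}{β + 3} minus the same expression shifted by one, so consecutive terms cancel in pairs.


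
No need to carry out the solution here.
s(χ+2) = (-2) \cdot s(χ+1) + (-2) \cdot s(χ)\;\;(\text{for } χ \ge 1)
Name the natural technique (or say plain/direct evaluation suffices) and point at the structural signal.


Diagnosis: the characteristic-root method — the recurrence is linear and homogeneous with constant coefficients, so the ansatz r^χ turns it into a polynomial equation for r.


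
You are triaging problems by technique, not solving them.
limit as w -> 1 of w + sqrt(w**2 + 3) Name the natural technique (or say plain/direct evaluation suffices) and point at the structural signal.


Method: no special technique — no denominator vanishes and nothing blows up at 1: direct substitution is the whole computation.


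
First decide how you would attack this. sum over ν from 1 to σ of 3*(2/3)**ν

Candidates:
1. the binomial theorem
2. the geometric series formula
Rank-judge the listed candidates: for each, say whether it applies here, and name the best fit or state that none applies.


Method: the geometric series formula — each term is 2/3 times the previous one, so the geometric-series formula applies directly.
- the binomial theorem — the summand does not match any term pattern of an expanded binomial power.
- the geometric series formula: applicable, and directly so.


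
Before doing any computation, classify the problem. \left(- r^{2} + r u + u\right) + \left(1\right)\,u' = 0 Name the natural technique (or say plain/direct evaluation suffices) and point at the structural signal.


Diagnosis: a linear integrating factor — linear in the unknown with genuine forcing: multiply through by the exponential of the integrated coefficient and the left side closes into one derivative.


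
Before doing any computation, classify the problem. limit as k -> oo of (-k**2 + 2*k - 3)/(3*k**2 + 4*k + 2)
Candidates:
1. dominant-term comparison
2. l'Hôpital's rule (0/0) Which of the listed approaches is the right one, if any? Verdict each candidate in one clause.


Method: dominant-term comparison — divide by the highest power of k present: lower-order terms vanish and the dominant ratio remains.
- dominant-term comparison — applicable, and directly so.
- l'Hôpital's rule (0/0) — as a single quotient the expression runs to ∞/∞ at the limit point — an at-infinity form of the rule would apply, though the leading-growth comparison is the direct reading.


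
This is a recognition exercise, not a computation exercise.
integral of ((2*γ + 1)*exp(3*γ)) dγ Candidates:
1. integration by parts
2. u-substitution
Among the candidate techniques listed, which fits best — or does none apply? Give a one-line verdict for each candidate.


Verdict: integration by parts — a polynomial factor 2*γ + 1 multiplies exp(3*γ); differentiating 2*γ + 1 lowers its degree while exp(3*γ) integrates cleanly, so parts wins.
- integration by parts: a fit — the right tool for this form.
- u-substitution — no subexpression of the integrand pairs with its own derivative as a factor — individual terms may offer their own substitutions, but any change of variable covering the whole integral would have to be constructed from outside the expression.


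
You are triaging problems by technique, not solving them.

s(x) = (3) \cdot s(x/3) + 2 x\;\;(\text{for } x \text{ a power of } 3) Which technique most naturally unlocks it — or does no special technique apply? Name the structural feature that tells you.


Technique: the master substitution — the argument shrinks by the factor 3, so measure the index on a logarithmic scale and the recursion becomes a shift.


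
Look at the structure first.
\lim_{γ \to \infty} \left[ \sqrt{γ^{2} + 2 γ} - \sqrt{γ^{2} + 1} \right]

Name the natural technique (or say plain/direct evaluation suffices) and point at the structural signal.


Best approach: conjugate multiplication — the difference \sqrt{γ^{2} + 2 γ} - \sqrt{γ^{2} + 1} is an ∞ − ∞ stalemate; its conjugate partner breaks the tie.


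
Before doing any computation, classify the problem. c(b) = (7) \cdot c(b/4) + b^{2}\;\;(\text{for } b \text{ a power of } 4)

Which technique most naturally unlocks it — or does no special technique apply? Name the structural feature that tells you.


Technique: the master substitution — treat m = log base 4 of b as the new clock: one recursion step advances m by one while b scales by 4.


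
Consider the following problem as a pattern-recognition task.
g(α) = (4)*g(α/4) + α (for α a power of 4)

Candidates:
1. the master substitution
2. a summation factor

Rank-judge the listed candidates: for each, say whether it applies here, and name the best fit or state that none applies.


Diagnosis: the master substitution — the argument shrinks by the factor 4, so measure the index on a logarithmic scale and the recursion becomes a shift.
- the master substitution: applicable, and directly so.
- a summation factor — a divided-index call is outside the fixed-shift first-order family a summation factor normalizes.


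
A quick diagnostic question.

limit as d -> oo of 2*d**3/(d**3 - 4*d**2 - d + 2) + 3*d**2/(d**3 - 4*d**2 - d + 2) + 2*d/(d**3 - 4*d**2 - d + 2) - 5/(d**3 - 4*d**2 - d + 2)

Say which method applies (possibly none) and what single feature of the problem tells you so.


Diagnosis: dominant-term comparison — divide by the highest power of d present: lower-order terms vanish and the dominant ratio remains. As a single quotient, the ∞/∞ shape would yield to repeated differentiation as well — the growth comparison gets there in one look.


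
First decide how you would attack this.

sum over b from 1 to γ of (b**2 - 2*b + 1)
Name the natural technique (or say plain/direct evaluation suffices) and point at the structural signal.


Best approach: no special technique — the summand is a plain polynomial in b (expanding first if it arrives factored); standard power-sum formulas evaluate it term by term.


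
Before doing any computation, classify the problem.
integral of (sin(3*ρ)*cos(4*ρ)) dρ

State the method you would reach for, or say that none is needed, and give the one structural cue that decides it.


Best approach: a trigonometric identity — distinct frequencies under one product (sin(3*ρ)*cos(4*ρ)): the product-to-sum identity is the systematic route to an integrable form.


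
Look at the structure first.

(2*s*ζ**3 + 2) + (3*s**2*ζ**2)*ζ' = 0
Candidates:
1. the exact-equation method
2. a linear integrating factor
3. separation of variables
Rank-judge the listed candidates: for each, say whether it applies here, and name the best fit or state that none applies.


Verdict: the exact-equation method — equality of cross partials is the green light — assemble the potential function term by term.
- the exact-equation method — a fit — the right tool for this form.
- a linear integrating factor: a nonlinear term in the unknown puts this outside the integrating-factor template.
- separation of variables: the two dependences do not factor apart.


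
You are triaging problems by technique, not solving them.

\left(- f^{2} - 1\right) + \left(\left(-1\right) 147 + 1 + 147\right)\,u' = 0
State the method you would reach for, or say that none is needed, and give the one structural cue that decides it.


Diagnosis: no special technique — with u absent the equation is not coupled at all: direct integration in f.


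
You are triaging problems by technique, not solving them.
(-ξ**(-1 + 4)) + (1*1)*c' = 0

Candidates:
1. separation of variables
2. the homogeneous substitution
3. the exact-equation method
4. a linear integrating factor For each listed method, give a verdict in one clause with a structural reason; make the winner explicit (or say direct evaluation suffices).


Verdict: no special technique — the slope is a pure function of ξ; integrate both sides and be done.
- separation of variables — with no unknown in the slope, separating variables is a formality — the equation integrates directly.
- the homogeneous substitution: the ratio substitution does not collapse this equation.
- the exact-equation method: the unknown never enters the equation — exactness holds emptily, with nothing for the method to add.
- a linear integrating factor — with the unknown absent the integrating factor is a formality; direct integration is the working structure.


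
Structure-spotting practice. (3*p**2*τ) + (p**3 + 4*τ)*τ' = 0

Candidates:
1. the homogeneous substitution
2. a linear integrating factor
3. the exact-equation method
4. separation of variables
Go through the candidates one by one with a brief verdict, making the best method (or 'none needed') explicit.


Best approach: the exact-equation method — because the two cross partials coincide, the form is conservative as written — recover its potential in (p, τ).
- the homogeneous substitution: the ratio of the variables does not determine the slope.
- a linear integrating factor — the unknown enters nonlinearly (through a power, a denominator, or a transcendental function), which the linear integrating-factor recipe cannot absorb as-is — any repair would come from a preliminary substitution, not the factor.
- the exact-equation method — applies; the problem has the shape this method handles.
- separation of variables: no division isolates the independent variable from the unknown.


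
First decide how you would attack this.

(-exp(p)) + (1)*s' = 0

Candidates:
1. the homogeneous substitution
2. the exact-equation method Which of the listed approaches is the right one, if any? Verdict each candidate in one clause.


Best approach: no special technique — with s absent the equation is not coupled at all: direct integration in p.
- the homogeneous substitution: the slope is not a function of the ratio of the variables alone.
- the exact-equation method: the unknown never enters the equation — exactness holds emptily, with nothing for the method to add.


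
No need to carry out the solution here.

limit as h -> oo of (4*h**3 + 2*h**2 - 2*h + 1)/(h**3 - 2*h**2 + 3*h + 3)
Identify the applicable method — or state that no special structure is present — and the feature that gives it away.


Diagnosis: dominant-term comparison — growth-rate triage: the leading powers of h decide the limit, everything else is noise. Viewed as a single quotient this is an ∞/∞ form — an at-infinity application of l'Hôpital's rule would also resolve it; comparing leading growth reads the answer without differentiating.


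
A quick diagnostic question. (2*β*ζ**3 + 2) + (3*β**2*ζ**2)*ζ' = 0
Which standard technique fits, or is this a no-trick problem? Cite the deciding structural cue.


Verdict: the exact-equation method — this form is already the differential of something: the matching mixed partials of 2*β*ζ**3 + 2 and 3*β**2*ζ**2 prove it.


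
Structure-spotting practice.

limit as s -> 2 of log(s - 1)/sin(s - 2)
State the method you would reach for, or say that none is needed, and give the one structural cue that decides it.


Best approach: l'Hôpital's rule (0/0) — both numerator and denominator vanish at 2: the genuine 0/0 indeterminate that l'Hôpital exists for. One could equally expand both pieces locally and compare leading terms; the rule does that in one stroke.


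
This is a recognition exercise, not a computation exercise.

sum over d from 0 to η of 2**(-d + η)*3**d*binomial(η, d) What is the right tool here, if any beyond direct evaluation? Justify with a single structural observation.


Technique: the binomial theorem — binomial(η, d) weighting matched powers of 3 and 2 is the expanded form of (3 + 2)^η — fold it back up.


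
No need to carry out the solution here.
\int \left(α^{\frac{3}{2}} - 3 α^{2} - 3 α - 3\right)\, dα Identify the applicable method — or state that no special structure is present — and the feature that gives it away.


Method: no special technique — the integrand is a sum of constant multiples of powers of α — integrate term by term.


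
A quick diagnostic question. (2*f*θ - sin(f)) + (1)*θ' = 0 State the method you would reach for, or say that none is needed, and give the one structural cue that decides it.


Best approach: a linear integrating factor — linear in the unknown with genuine forcing: multiply through by the exponential of the integrated coefficient and the left side closes into one derivative.


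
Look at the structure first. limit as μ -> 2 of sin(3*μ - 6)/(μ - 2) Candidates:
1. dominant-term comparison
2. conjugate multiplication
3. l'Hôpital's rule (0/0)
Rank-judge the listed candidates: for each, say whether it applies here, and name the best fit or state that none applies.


Verdict: l'Hôpital's rule (0/0) — both numerator and denominator vanish at 2: the genuine 0/0 indeterminate that l'Hôpital exists for. The standard small-argument limits would also carry it; the rule is the systematic route.
- dominant-term comparison — no ranking of term growth rates resolves the limit here.
- conjugate multiplication: rationalization has no target — no divergent radical difference appears.
- l'Hôpital's rule (0/0) — yes — fits the structure here.


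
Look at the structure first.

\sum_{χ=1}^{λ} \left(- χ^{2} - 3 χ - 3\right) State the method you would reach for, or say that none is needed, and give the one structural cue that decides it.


Method: no special technique — every summand is a constant multiple of a power of χ — apply the standard power-sum identities one degree at a time.


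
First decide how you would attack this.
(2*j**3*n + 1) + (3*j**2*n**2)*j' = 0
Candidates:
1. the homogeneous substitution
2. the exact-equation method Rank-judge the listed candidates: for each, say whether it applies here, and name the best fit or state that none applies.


Best approach: the exact-equation method — d/dj of 2*j**3*n + 1 equals d/dn of 3*j**2*n**2: the form is a total differential of one potential — integrate it exactly.
- the homogeneous substitution: the slope is not a function of the ratio of the variables alone.
- the exact-equation method — applicable, and directly so.


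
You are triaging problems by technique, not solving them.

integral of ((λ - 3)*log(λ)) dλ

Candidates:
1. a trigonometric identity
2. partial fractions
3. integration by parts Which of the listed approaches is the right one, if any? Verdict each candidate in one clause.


Method: integration by parts — take log(λ) as the piece to differentiate: what remains is a power-rule integral in disguise.
- a trigonometric identity — there is no trigonometric structure at all — the integrand carries no sine or cosine to rewrite.
- partial fractions — the expression is not a ratio of polynomials that decomposes further.
- integration by parts: applicable, and directly so.


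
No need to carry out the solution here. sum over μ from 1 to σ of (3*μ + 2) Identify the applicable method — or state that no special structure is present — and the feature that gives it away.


Technique: no special technique — constant-multiple powers of μ with no cancellation partners and no common ratio — use the standard power-sum formulas.


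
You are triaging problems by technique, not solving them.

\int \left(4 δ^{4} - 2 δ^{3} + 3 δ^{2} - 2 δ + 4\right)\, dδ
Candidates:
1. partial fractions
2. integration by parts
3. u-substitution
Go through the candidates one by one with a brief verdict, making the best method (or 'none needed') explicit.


Verdict: no special technique — every term is a constant multiple of a power of δ; term-wise power-rule integration needs no preliminary transformation.
- partial fractions — the expression is not a ratio of polynomials that decomposes further.
- integration by parts — splitting off a factor buys nothing — the integrand integrates directly without parts.
- u-substitution — any workable substitution here is cosmetic — the integrand is already in directly integrable form.


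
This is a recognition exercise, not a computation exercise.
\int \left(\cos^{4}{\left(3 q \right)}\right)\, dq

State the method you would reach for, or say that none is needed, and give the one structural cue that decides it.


Best approach: a trigonometric identity — the even exponent on \cos^{4}{\left(3 q \right)} signals one move: rewrite via cos of the doubled angle.


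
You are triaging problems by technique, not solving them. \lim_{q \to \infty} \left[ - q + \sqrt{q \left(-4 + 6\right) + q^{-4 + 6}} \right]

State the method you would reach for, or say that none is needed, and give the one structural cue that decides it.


Method: conjugate multiplication — an infinity-minus-infinity difference with a surviving radical — multiply by the conjugate to cancel the divergence.


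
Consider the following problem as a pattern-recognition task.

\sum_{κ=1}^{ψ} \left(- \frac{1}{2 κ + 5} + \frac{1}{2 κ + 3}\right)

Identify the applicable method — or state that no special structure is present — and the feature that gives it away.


Technique: telescoping — difference-of-shifts structure (each term adds \frac{1}{2 κ + 3}, then subtracts its one-index-advanced value, which the following term adds back) leaves only the first and last pieces standing.


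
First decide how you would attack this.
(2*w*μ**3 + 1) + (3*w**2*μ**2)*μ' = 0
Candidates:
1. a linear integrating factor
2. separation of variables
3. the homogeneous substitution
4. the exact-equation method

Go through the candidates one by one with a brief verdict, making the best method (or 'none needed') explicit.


Verdict: the exact-equation method — because the two cross partials coincide, the form is conservative as written — recover its potential in (w, μ).
- a linear integrating factor — the unknown enters nonlinearly (through a power, a denominator, or a transcendental function), which the linear integrating-factor recipe cannot absorb as-is — any repair would come from a preliminary substitution, not the factor.
- separation of variables — the two dependences do not factor apart.
- the homogeneous substitution: rescaling both variables together changes the slope, so no ratio substitution collapses it.
- the exact-equation method: applicable, and directly so.


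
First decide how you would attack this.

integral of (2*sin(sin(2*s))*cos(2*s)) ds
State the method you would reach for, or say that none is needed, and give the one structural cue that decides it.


Technique: u-substitution — collected, the integrand has one factor that is, up to a constant, the derivative of an inner expression the rest depends on — substitute for that inner expression.


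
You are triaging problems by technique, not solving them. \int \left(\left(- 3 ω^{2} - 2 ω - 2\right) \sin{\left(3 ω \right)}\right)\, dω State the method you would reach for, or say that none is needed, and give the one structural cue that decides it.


Verdict: integration by parts — a polynomial factor - 3 ω^{2} - 2 ω - 2 multiplies \sin{\left(3 ω \right)}; differentiating - 3 ω^{2} - 2 ω - 2 lowers its degree while \sin{\left(3 ω \right)} integrates cleanly, so parts wins.


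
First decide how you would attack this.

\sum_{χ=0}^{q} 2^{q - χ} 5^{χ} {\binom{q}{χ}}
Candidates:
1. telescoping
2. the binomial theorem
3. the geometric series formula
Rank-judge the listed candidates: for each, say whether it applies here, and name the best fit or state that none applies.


Best approach: the binomial theorem — terms weighting {\binom{q}{χ}} against matched powers of 5 and 2 reassemble into (5 + 2)^q by the binomial theorem.
- telescoping — the summand is not presented as a shifted difference — a telescoping rewrite may exist, but the displayed structure does not offer one.
- the binomial theorem — applies; the problem has the shape this method handles.
- the geometric series formula: consecutive terms are not related by a fixed multiplier.


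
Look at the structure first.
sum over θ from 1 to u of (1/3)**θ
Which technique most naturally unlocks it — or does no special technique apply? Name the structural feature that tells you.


Technique: the geometric series formula — consecutive terms stand in a fixed index-free ratio — the geometric sum formula closes it.


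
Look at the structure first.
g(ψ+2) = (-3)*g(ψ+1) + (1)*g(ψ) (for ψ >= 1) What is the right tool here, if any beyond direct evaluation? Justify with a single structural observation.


Technique: the characteristic-root method — every coefficient is a fixed number and the forcing is zero — substitute r^ψ and read off the root equation.


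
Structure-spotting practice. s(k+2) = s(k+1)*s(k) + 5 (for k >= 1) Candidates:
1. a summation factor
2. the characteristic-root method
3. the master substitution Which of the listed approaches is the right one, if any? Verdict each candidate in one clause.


Method: no special technique — the unknown enters the rule nonlinearly, not as a weighted sum — no linear method is even well-posed.
- a summation factor — no summation factor applies — the rule is not linear in the sequence values.
- the characteristic-root method: nonlinearity rules out exponential-mode superposition from the start.
- the master substitution — the recursion shifts the index rather than dividing it.


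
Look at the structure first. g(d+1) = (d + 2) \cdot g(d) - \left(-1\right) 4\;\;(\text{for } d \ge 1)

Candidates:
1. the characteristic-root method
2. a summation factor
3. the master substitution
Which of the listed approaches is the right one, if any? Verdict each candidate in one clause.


Verdict: a summation factor — one-term recursion with variable weight d + 2 is solved by product normalization, not by root-finding.
- the characteristic-root method — an index-dependent weight blocks the pure exponential ansatz.
- a summation factor — a fit — the right tool for this form.
- the master substitution — with no divided-index recursive call, reindexing by powers of a base buys nothing.


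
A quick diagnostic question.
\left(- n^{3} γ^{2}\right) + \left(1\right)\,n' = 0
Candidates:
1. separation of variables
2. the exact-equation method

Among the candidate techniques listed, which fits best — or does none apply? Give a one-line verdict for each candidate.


Verdict: separation of variables — one side of the product carries the independent variable, the other the unknown — the textbook separation shape.
- separation of variables — applies; the problem has the shape this method handles.
- the exact-equation method — exactness fails on the nose — the mixed partials do not match.


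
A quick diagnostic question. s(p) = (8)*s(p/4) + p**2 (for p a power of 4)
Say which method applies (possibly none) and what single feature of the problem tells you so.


Verdict: the master substitution — the recursive call is at index p/4 rather than a shift, a divide-and-conquer shape — substituting p = 4^m linearizes it.


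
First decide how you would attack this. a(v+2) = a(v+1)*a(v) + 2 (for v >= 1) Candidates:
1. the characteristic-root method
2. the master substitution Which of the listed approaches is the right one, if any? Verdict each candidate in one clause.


Verdict: no special technique — this one you iterate or analyze qualitatively: the nonlinearity defeats linear solution methods.
- the characteristic-root method: the recursion is nonlinear in the sequence values, so no linear-modes ansatz applies.
- the master substitution: with no divided-index recursive call, reindexing by powers of a base buys nothing.


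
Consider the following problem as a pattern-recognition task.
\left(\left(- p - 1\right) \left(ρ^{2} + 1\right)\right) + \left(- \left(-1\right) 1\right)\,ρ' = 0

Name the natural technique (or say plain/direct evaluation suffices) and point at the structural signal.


Verdict: separation of variables — separating collects all ρ-dependence with the derivative and leaves all p-dependence opposite: variables separate.


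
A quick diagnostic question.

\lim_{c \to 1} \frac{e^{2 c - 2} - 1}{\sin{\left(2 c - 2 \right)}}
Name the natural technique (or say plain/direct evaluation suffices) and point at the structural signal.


Best approach: l'Hôpital's rule (0/0) — numerator and denominator both vanish at 1 — a genuine 0/0 form, which is exactly when l'Hôpital applies. A first-order expansion at the point is an equally standard path; the rule packages it.


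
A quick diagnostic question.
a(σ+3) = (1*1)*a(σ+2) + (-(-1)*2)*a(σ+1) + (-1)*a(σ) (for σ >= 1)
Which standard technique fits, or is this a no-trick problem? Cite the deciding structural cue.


Verdict: the characteristic-root method — the recurrence treats every index alike (constant coefficients, no forcing) — precisely the regime where r^σ trials close it.


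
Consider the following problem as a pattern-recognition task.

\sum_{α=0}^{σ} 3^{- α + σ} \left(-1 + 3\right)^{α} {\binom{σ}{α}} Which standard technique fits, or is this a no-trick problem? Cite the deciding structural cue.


Best approach: the binomial theorem — binomial coefficients against complementary powers of (-1 + 3) and 3: recognize the binomial expansion and resum.


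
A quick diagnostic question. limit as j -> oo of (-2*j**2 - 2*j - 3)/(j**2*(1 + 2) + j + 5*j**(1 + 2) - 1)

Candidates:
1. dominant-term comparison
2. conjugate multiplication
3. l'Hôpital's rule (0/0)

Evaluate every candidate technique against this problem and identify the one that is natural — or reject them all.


Method: dominant-term comparison — divide through by the highest power of j; every lower-order term dies and the dominant terms decide the limit.
- dominant-term comparison: a fit — the right tool for this form.
- conjugate multiplication: the conjugate move applies to radical differences, which this is not.
- l'Hôpital's rule (0/0): as a single quotient the expression runs to ∞/∞ at the limit point — an at-infinity form of the rule would apply, though the leading-growth comparison is the direct reading.


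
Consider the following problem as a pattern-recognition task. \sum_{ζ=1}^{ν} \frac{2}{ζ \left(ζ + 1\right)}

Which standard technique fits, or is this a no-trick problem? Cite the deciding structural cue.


Diagnosis: telescoping — \frac{2}{ζ \left(ζ + 1\right)} is a collapsed telescope: expand it into simple fractions to see the cancellation.


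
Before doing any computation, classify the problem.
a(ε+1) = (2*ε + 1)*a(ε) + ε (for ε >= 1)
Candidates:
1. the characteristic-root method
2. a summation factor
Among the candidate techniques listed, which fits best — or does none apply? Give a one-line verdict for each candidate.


Verdict: a summation factor — one step of memory with a weight 2*ε + 1 that changes as the index grows — the summation-factor construction is built for this.
- the characteristic-root method: the coefficients change with the index, which the root method cannot absorb.
- a summation factor: applies; the problem has the shape this method handles.


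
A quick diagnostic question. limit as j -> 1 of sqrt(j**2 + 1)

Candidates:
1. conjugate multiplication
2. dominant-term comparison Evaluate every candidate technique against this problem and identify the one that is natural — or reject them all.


Best approach: no special technique — no denominator vanishes and nothing blows up at 1: direct substitution is the whole computation.
- conjugate multiplication: there is no infinity-minus-infinity radical difference to rationalize.
- dominant-term comparison: leading-power comparison does not apply to this form.


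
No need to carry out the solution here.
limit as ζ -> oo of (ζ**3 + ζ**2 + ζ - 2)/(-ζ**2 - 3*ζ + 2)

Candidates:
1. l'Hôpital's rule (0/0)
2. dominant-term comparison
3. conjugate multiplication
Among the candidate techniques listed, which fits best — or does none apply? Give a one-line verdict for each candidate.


Best approach: dominant-term comparison — divide through by the highest power of ζ; every lower-order term dies and the dominant terms decide the limit.
- l'Hôpital's rule (0/0): no 0/0 form appears: written as one quotient, top and bottom both grow without bound, and the ratio is decided by their leading terms.
- dominant-term comparison: a fit — the right tool for this form.
- conjugate multiplication: multiplying by a conjugate would not remove any indeterminacy here.


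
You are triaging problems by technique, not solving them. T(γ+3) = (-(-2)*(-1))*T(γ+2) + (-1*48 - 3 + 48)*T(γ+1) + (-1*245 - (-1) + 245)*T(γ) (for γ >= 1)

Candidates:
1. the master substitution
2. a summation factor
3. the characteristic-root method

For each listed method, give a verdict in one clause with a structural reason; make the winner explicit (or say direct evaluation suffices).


Best approach: the characteristic-root method — try a geometric ansatz r^γ: constant coefficients turn the recurrence into one polynomial equation in r.
- the master substitution: no fixed divisor shrinks the index between calls.
- a summation factor: the recurrence reaches back more than one step, outside the first-order family a summation factor normalizes.
- the characteristic-root method — applies; the problem has the shape this method handles.


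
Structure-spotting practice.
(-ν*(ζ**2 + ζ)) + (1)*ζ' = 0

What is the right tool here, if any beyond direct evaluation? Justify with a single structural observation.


Technique: separation of variables — solved for the derivative, the right side splits multiplicatively into a function of each variable alone — divide and integrate each side. Rearranged, this also fits the Bernoulli template directly; separation reads the product structure as given.


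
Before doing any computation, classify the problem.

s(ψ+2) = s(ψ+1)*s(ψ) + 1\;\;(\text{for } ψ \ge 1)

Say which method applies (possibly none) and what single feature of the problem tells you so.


Best approach: no special technique — each new value is a nonlinear function of earlier ones — scaling arguments and superposition both fail.


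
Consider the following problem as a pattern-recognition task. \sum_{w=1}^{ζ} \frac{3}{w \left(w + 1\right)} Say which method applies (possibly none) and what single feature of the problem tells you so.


Verdict: telescoping — poles of \frac{3}{w \left(w + 1\right)} differ by an integer, the telltale of a telescoping partial-fraction sum.


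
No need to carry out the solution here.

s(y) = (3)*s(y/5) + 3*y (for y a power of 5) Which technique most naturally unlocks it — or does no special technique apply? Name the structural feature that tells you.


Best approach: the master substitution — the argument shrinks by the factor 5, so measure the index on a logarithmic scale and the recursion becomes a shift.


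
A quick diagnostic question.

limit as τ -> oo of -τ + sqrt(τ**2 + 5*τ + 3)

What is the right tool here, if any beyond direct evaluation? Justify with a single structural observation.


Technique: conjugate multiplication — sqrt(τ**2 + 5*τ + 3) and τ both blow up, but their difference is tame once the conjugate rationalizes it.


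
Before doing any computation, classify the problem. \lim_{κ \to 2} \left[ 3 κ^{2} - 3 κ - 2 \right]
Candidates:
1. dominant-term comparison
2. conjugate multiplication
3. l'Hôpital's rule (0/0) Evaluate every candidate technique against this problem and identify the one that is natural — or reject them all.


Best approach: no special technique — the expression is continuous at 2 — substitute and evaluate; no indeterminate form appears.
- dominant-term comparison — no ranking of term growth rates resolves the limit here.
- conjugate multiplication — the conjugate move applies to radical differences, which this is not.
- l'Hôpital's rule (0/0): substituting the point produces a determinate value, not a 0 over 0 clash.


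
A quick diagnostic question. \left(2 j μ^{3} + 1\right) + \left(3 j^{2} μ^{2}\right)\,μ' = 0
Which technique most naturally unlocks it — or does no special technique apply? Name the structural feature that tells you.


Method: the exact-equation method — the cross partial derivatives of 2 j μ^{3} + 1 and 3 j^{2} μ^{2} agree, so the left side is the total differential of one potential in j and μ.


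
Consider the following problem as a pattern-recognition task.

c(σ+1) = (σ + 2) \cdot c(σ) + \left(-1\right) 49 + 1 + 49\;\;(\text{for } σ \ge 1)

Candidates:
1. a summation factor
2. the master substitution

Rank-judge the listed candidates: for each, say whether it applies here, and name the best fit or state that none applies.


Diagnosis: a summation factor — with the index-dependent coefficient σ + 2, dividing by the cumulative product turns the left side into a pure difference.
- a summation factor: applies; the problem has the shape this method handles.
- the master substitution: with no divided-index recursive call, reindexing by powers of a base buys nothing.
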